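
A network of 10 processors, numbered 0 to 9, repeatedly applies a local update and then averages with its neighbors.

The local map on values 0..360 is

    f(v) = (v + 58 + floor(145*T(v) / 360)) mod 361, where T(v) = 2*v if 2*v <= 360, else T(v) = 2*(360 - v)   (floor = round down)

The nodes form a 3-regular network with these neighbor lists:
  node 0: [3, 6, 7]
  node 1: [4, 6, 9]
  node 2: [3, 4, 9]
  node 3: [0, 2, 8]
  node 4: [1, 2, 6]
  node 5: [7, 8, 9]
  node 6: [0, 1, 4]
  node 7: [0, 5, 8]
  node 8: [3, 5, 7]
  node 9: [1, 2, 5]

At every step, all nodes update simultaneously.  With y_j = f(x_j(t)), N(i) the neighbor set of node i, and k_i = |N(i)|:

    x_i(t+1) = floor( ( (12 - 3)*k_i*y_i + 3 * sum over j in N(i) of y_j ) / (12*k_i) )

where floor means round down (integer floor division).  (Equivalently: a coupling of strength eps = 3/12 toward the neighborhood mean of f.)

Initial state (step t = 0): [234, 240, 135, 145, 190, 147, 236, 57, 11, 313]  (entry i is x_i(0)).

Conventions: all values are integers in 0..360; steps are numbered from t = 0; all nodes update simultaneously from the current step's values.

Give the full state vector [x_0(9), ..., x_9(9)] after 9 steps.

Simulating step by step:
t=0: [234, 240, 135, 145, 190, 147, 236, 57, 11, 313]
t=1: [66, 33, 258, 273, 47, 265, 31, 156, 124, 90]
t=2: [173, 127, 61, 71, 128, 98, 121, 295, 245, 181]
t=3: [48, 264, 167, 157, 277, 183, 255, 56, 64, 73]
t=4: [152, 50, 316, 312, 66, 59, 45, 147, 173, 176]
t=5: [291, 138, 55, 67, 160, 151, 159, 284, 51, 40]
t=6: [79, 298, 172, 162, 326, 274, 316, 75, 158, 163]
t=7: [199, 70, 67, 308, 45, 104, 60, 193, 305, 271]
t=8: [38, 166, 152, 55, 148, 192, 153, 44, 60, 79]
t=9: [146, 339, 305, 169, 329, 59, 317, 129, 151, 209]

Answer: [146, 339, 305, 169, 329, 59, 317, 129, 151, 209]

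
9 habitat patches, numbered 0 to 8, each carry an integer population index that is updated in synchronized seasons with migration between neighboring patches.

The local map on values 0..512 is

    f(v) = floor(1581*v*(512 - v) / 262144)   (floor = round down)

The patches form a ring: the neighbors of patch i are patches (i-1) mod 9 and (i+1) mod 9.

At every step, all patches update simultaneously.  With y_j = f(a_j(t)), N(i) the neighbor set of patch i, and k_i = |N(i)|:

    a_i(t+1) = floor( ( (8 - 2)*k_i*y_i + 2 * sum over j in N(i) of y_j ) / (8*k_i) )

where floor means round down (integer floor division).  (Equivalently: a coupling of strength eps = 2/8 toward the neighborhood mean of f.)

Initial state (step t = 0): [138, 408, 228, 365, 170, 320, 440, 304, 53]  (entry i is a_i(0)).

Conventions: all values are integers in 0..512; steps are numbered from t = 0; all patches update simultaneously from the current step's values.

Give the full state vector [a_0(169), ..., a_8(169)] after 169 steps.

Answer: [293, 293, 293, 293, 293, 293, 293, 293, 293]
Key observation: The state at step 28, [386, 386, 386, 386, 386, 386, 386, 386, 386], reappears at step 30: the system is in a cycle of period 2 from step 28 on.  Therefore the state at step 169 equals the state at step 28 + ((169 - 28) mod 2) = 29, which is [293, 293, 293, 293, 293, 293, 293, 293, 293].

Derivation:
t=0: [138, 408, 228, 365, 170, 320, 440, 304, 53]
t=1: [283, 278, 364, 334, 349, 345, 237, 327, 196]
t=2: [388, 383, 336, 351, 345, 352, 383, 368, 374]
t=3: [293, 303, 346, 342, 345, 334, 305, 315, 309]
t=4: [384, 377, 350, 349, 348, 359, 376, 375, 378]
t=5: [298, 309, 336, 342, 342, 329, 311, 308, 304]
t=6: [382, 376, 358, 350, 351, 363, 375, 378, 381]
t=7: [300, 309, 330, 339, 338, 325, 310, 305, 301]
t=8: [382, 376, 362, 354, 355, 365, 376, 380, 382]
t=9: [300, 309, 325, 335, 334, 322, 309, 302, 299]
t=10: [382, 377, 366, 358, 359, 368, 377, 381, 383]
t=11: [299, 307, 321, 330, 329, 318, 307, 301, 297]
t=12: [383, 378, 369, 363, 364, 371, 378, 382, 384]
t=13: [297, 305, 317, 324, 323, 314, 305, 299, 296]
t=14: [384, 379, 372, 367, 368, 374, 379, 383, 384]
t=15: [297, 304, 313, 319, 318, 311, 304, 297, 296]
t=16: [384, 380, 375, 371, 372, 376, 381, 384, 385]
t=17: [296, 302, 308, 314, 313, 307, 301, 296, 294]
t=18: [384, 381, 378, 374, 375, 379, 382, 384, 385]
t=19: [296, 300, 305, 310, 308, 304, 299, 296, 294]
t=20: [384, 382, 380, 377, 378, 381, 383, 385, 385]
t=21: [296, 299, 302, 305, 304, 301, 297, 294, 294]
t=22: [385, 383, 382, 380, 381, 383, 384, 385, 385]
t=23: [294, 296, 299, 301, 300, 297, 295, 294, 294]
t=24: [385, 385, 384, 383, 383, 384, 385, 386, 386]
t=25: [293, 294, 295, 296, 296, 295, 294, 293, 293]
t=26: [386, 386, 385, 385, 385, 385, 386, 386, 386]
t=27: [293, 293, 293, 294, 294, 293, 293, 293, 293]
t=28: [386, 386, 386, 386, 386, 386, 386, 386, 386]
t=29: [293, 293, 293, 293, 293, 293, 293, 293, 293]
t=30: [386, 386, 386, 386, 386, 386, 386, 386, 386]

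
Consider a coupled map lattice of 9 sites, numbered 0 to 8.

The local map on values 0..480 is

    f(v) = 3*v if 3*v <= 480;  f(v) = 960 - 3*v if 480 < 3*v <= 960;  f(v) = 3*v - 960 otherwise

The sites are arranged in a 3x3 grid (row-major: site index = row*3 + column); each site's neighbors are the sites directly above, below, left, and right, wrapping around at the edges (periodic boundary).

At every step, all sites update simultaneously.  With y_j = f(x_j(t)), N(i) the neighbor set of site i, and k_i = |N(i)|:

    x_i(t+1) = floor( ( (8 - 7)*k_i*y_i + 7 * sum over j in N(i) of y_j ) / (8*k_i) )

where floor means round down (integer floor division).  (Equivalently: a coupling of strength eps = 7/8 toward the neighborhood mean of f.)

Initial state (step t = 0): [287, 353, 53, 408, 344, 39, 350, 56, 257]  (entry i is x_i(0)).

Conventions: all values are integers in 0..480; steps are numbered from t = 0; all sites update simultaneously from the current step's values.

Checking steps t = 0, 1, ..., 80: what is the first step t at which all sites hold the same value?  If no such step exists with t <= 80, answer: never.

Answer: never
Key observation: The state at step 39 reappears at step 51 — the system is in a cycle of period 12 from step 39 on.  No step 0..51 is synchronized, and the cycle repeats forever, so no step up to 80 (or ever) has all sites equal.

Derivation:
t=0: [287, 353, 53, 408, 344, 39, 350, 56, 257]  (not all equal)
t=1: [146, 121, 130, 115, 150, 164, 168, 119, 140]  (not all equal)
t=2: [394, 403, 418, 439, 391, 409, 398, 414, 418]  (not all equal)
t=3: [275, 252, 262, 249, 279, 286, 281, 251, 272]  (not all equal)
t=4: [171, 165, 149, 130, 174, 155, 167, 154, 149]  (not all equal)
t=5: [441, 450, 454, 444, 444, 434, 439, 453, 456]  (not all equal)
t=6: [378, 384, 379, 360, 375, 382, 381, 383, 379]  (not all equal)
t=7: [168, 178, 181, 169, 170, 163, 167, 180, 182]  (not all equal)
t=8: [440, 434, 438, 458, 443, 438, 438, 435, 438]  (not all equal)
t=9: [365, 355, 352, 366, 364, 370, 366, 353, 352]  (not all equal)
t=10: [121, 114, 118, 138, 124, 119, 119, 115, 117]  (not all equal)
t=11: [366, 356, 353, 368, 365, 370, 366, 354, 352]  (not all equal)
t=12: [124, 117, 120, 140, 127, 122, 122, 117, 118]  (not all equal)
t=13: [373, 364, 360, 377, 373, 377, 373, 361, 359]  (not all equal)
t=14: [147, 139, 141, 163, 150, 145, 144, 139, 139]  (not all equal)
t=15: [436, 430, 426, 443, 436, 439, 435, 427, 425]  (not all equal)
t=16: [341, 333, 335, 351, 344, 339, 339, 332, 332]  (not all equal)
t=17: [59, 52, 48, 66, 58, 60, 57, 49, 47]  (not all equal)
t=18: [168, 159, 161, 178, 170, 166, 166, 158, 158]  (not all equal)
t=19: [459, 465, 468, 453, 458, 457, 458, 466, 469]  (not all equal)
t=20: [422, 429, 429, 412, 419, 424, 423, 428, 429]  (not all equal)
t=21: [309, 315, 319, 302, 308, 307, 308, 316, 319]  (not all equal)
t=22: [27, 20, 20, 38, 30, 25, 26, 21, 20]  (not all equal)
t=23: [78, 71, 67, 85, 79, 80, 79, 70, 67]  (not all equal)
t=24: [227, 219, 219, 239, 230, 225, 226, 220, 219]  (not all equal)
t=25: [282, 289, 293, 274, 281, 280, 281, 290, 293]  (not all equal)
t=26: [108, 99, 99, 119, 111, 106, 107, 100, 99]  (not all equal)
t=27: [318, 311, 307, 328, 319, 320, 319, 310, 307]  (not all equal)
t=28: [21, 20, 20, 5, 18, 22, 22, 19, 20]  (not all equal)
t=29: [51, 58, 61, 56, 50, 49, 50, 59, 61]  (not all equal)
t=30: [166, 166, 166, 152, 164, 168, 167, 165, 166]  (not all equal)
t=31: [460, 463, 460, 460, 460, 461, 460, 463, 460]  (not all equal)
t=32: [421, 423, 422, 420, 424, 420, 421, 423, 422]  (not all equal)
t=33: [304, 307, 304, 303, 305, 305, 304, 307, 304]  (not all equal)
t=34: [46, 44, 45, 47, 43, 47, 46, 44, 45]  (not all equal)
t=35: [136, 133, 136, 137, 135, 135, 136, 133, 136]  (not all equal)
t=36: [406, 404, 405, 407, 403, 407, 406, 404, 405]  (not all equal)
t=37: [256, 253, 256, 257, 255, 255, 256, 253, 256]  (not all equal)
t=38: [193, 195, 194, 192, 196, 192, 193, 195, 194]  (not all equal)
t=39: [379, 376, 379, 380, 378, 378, 379, 376, 379]  (not all equal)
t=40: [175, 173, 174, 176, 172, 176, 175, 173, 174]  (not all equal)
t=41: [436, 439, 436, 435, 437, 437, 436, 439, 436]  (not all equal)
t=42: [349, 351, 350, 348, 352, 348, 349, 351, 350]  (not all equal)
t=43: [88, 91, 88, 87, 89, 89, 88, 91, 88]  (not all equal)
t=44: [265, 267, 266, 264, 268, 264, 265, 267, 266]  (not all equal)
t=45: [163, 160, 163, 164, 162, 162, 163, 160, 163]  (not all equal)
t=46: [472, 474, 473, 471, 475, 471, 472, 474, 473]  (not all equal)
t=47: [457, 460, 457, 456, 458, 458, 457, 460, 457]  (not all equal)
t=48: [412, 414, 413, 411, 415, 411, 412, 414, 413]  (not all equal)
t=49: [277, 280, 277, 276, 278, 278, 277, 280, 277]  (not all equal)
t=50: [127, 125, 126, 128, 124, 128, 127, 125, 126]  (not all equal)
t=51: [379, 376, 379, 380, 378, 378, 379, 376, 379]  (not all equal)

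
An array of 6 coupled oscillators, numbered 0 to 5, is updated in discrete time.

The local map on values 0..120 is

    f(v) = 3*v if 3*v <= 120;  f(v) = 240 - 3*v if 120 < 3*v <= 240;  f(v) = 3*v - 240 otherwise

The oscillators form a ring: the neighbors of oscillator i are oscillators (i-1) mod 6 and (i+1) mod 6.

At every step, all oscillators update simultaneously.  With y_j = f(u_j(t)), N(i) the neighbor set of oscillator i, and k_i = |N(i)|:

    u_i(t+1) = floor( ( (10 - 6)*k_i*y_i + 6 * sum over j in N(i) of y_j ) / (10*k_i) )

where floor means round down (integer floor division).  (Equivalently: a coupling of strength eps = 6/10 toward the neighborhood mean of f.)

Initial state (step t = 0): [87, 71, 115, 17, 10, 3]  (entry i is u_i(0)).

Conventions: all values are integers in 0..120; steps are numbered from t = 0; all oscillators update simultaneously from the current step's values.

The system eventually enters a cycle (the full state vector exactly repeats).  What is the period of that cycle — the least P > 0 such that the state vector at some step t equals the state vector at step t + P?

Answer: 4
Key observation: The state at step 19, [81, 82, 81, 81, 82, 81], reappears at step 23 — and no state repeats earlier — so the cycle the system enters has period 4.

Derivation:
t=0: [87, 71, 115, 17, 10, 3]
t=1: [19, 48, 65, 60, 30, 18]
t=2: [67, 69, 64, 64, 70, 65]
t=3: [39, 39, 43, 42, 39, 38]
t=4: [116, 115, 113, 114, 115, 115]
t=5: [106, 104, 101, 102, 104, 105]
t=6: [75, 71, 66, 66, 71, 75]
t=7: [18, 27, 37, 37, 27, 18]
t=8: [62, 81, 102, 102, 81, 62]
t=9: [38, 37, 47, 47, 37, 38]
t=10: [113, 108, 102, 102, 108, 113]
t=11: [94, 83, 71, 71, 83, 94]
t=12: [32, 24, 21, 21, 24, 32]
t=13: [88, 76, 65, 65, 76, 88]
t=14: [20, 25, 35, 35, 25, 20]
t=15: [64, 79, 96, 96, 79, 64]
t=16: [34, 30, 34, 34, 30, 34]
t=17: [98, 97, 98, 98, 97, 98]
t=18: [53, 52, 53, 53, 52, 53]
t=19: [81, 82, 81, 81, 82, 81]
t=20: [3, 4, 3, 3, 4, 3]
t=21: [9, 10, 9, 9, 10, 9]
t=22: [27, 28, 27, 27, 28, 27]
t=23: [81, 82, 81, 81, 82, 81]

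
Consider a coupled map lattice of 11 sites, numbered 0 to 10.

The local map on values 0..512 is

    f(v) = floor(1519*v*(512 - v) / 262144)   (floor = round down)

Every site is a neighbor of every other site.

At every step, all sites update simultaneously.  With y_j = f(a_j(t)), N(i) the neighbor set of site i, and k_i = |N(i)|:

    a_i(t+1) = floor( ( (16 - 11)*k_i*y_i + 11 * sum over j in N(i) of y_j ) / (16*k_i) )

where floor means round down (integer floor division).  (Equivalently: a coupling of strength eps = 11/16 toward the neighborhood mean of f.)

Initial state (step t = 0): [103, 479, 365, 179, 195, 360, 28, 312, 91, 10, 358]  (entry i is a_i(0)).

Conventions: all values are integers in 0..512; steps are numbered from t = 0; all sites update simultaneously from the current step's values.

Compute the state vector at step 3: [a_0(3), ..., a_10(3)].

Simulating step by step:
t=0: [103, 479, 365, 179, 195, 360, 28, 312, 91, 10, 358]
t=1: [243, 205, 259, 267, 271, 261, 202, 271, 237, 190, 261]
t=2: [374, 371, 374, 374, 374, 374, 370, 374, 374, 368, 374]
t=3: [300, 301, 300, 300, 300, 300, 301, 300, 300, 302, 300]

Answer: [300, 301, 300, 300, 300, 300, 301, 300, 300, 302, 300]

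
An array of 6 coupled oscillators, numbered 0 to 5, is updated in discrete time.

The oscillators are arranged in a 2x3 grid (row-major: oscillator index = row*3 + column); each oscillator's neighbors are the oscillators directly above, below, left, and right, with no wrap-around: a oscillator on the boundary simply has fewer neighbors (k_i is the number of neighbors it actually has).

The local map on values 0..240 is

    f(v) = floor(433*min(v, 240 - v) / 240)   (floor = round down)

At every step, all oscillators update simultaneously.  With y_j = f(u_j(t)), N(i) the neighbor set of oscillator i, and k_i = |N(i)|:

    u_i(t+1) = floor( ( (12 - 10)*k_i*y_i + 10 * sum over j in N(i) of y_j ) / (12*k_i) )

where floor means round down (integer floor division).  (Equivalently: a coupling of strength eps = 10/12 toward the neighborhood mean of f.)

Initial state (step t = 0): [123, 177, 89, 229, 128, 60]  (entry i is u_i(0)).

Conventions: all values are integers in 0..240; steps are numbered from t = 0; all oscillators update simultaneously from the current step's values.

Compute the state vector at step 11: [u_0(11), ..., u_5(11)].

Answer: [129, 195, 130, 196, 129, 195]

Derivation:
t=0: [123, 177, 89, 229, 128, 60]
t=1: [90, 178, 118, 175, 100, 168]
t=2: [122, 172, 135, 162, 129, 184]
t=3: [144, 187, 124, 195, 134, 178]
t=4: [102, 175, 120, 165, 111, 185]
t=5: [135, 186, 126, 182, 130, 189]
t=6: [115, 180, 112, 178, 114, 183]
t=7: [125, 188, 121, 190, 123, 186]
t=8: [110, 191, 114, 189, 112, 193]
t=9: [108, 182, 105, 182, 107, 183]
t=10: [119, 177, 117, 178, 118, 176]
t=11: [129, 195, 130, 196, 129, 195]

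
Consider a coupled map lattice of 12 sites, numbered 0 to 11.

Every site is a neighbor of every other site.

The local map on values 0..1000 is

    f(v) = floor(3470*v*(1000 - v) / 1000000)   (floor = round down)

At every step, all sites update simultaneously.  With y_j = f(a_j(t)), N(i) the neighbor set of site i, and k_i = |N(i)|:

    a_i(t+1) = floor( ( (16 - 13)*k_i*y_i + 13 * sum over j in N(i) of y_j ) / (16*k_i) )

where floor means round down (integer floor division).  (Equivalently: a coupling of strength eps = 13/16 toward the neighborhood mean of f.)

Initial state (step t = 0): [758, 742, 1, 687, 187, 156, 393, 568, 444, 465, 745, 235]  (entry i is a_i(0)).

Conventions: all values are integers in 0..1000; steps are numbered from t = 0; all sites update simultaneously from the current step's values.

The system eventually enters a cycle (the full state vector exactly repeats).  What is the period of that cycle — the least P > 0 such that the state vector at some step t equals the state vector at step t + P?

Answer: 4
Key observation: The state at step 4, [851, 851, 851, 851, 851, 851, 851, 851, 851, 851, 851, 851], reappears at step 8 — and no state repeats earlier — so the cycle the system enters has period 4.

Derivation:
t=0: [758, 742, 1, 687, 187, 156, 393, 568, 444, 465, 745, 235]
t=1: [641, 645, 569, 654, 629, 621, 663, 666, 666, 667, 644, 640]
t=2: [794, 794, 800, 793, 796, 796, 792, 791, 791, 791, 794, 794]
t=3: [567, 567, 565, 567, 566, 566, 567, 567, 567, 567, 567, 567]
t=4: [851, 851, 851, 851, 851, 851, 851, 851, 851, 851, 851, 851]
t=5: [439, 439, 439, 439, 439, 439, 439, 439, 439, 439, 439, 439]
t=6: [854, 854, 854, 854, 854, 854, 854, 854, 854, 854, 854, 854]
t=7: [432, 432, 432, 432, 432, 432, 432, 432, 432, 432, 432, 432]
t=8: [851, 851, 851, 851, 851, 851, 851, 851, 851, 851, 851, 851]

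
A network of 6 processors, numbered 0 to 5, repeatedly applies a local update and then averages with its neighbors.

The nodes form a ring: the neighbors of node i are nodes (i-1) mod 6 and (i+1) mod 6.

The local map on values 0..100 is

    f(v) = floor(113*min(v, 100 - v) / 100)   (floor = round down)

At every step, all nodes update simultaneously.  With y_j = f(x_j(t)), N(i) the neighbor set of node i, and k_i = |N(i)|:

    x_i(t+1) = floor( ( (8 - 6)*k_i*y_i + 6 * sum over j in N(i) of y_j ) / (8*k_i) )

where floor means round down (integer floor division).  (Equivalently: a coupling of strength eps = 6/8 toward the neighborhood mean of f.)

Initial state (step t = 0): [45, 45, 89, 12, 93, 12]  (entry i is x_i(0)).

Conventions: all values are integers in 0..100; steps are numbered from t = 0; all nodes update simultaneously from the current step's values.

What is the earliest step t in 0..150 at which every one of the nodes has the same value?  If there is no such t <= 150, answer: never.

Simulating step by step:
t=0: [45, 45, 89, 12, 93, 12]  (not all equal)
t=1: [36, 35, 26, 10, 11, 24]  (not all equal)
t=2: [34, 35, 26, 18, 17, 26]  (not all equal)
t=3: [35, 34, 29, 23, 23, 28]  (not all equal)
t=4: [35, 36, 31, 27, 27, 31]  (not all equal)
t=5: [37, 37, 35, 31, 31, 34]  (not all equal)
t=6: [39, 40, 38, 36, 36, 38]  (not all equal)
t=7: [43, 43, 42, 40, 40, 42]  (not all equal)
t=8: [47, 47, 46, 45, 45, 46]  (not all equal)
t=9: [52, 52, 51, 50, 50, 51]  (not all equal)
t=10: [54, 54, 55, 55, 55, 55]  (not all equal)
t=11: [50, 50, 50, 50, 50, 50]  (all equal)

Answer: 11
Key observation: Synchronization is absorbing here: once all nodes are equal they stay equal, and step 11 is the first all-equal step.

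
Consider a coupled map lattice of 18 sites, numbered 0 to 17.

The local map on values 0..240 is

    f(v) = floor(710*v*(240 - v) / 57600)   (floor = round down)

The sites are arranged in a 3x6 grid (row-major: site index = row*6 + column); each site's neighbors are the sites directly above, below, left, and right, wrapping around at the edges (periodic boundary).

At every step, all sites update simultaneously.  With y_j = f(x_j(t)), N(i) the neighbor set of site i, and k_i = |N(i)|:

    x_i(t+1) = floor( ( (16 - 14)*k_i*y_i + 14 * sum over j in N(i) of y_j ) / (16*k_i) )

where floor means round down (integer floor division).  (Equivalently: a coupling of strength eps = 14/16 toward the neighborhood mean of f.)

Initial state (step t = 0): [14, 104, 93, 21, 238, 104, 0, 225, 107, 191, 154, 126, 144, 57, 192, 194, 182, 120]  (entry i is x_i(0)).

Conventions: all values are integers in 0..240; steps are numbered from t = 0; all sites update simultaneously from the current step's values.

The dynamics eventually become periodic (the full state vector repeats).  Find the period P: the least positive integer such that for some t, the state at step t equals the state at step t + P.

Answer: 2
Key observation: The state at step 16, [164, 164, 164, 164, 164, 164, 164, 164, 164, 164, 164, 164, 164, 164, 164, 164, 164, 164], reappears at step 18 — and no state repeats earlier — so the cycle the system enters has period 2.

Derivation:
t=0: [14, 104, 93, 21, 238, 104, 0, 225, 107, 191, 154, 126, 144, 57, 192, 194, 182, 120]
t=1: [118, 104, 134, 94, 115, 108, 93, 109, 117, 124, 113, 134, 96, 124, 141, 104, 115, 164]
t=2: [172, 175, 173, 174, 174, 171, 173, 174, 175, 174, 176, 168, 168, 173, 175, 173, 170, 171]
t=3: [144, 141, 140, 141, 142, 144, 145, 141, 140, 140, 143, 143, 143, 142, 141, 142, 142, 146]
t=4: [170, 171, 172, 171, 170, 170, 170, 171, 172, 171, 170, 169, 169, 171, 171, 171, 170, 170]
t=5: [146, 145, 144, 145, 145, 146, 146, 145, 144, 145, 146, 146, 145, 145, 144, 145, 145, 146]
t=6: [169, 169, 169, 169, 169, 169, 169, 169, 169, 169, 169, 169, 169, 169, 169, 169, 169, 169]
t=7: [147, 147, 147, 147, 147, 147, 147, 147, 147, 147, 147, 147, 147, 147, 147, 147, 147, 147]
t=8: [168, 168, 168, 168, 168, 168, 168, 168, 168, 168, 168, 168, 168, 168, 168, 168, 168, 168]
t=9: [149, 149, 149, 149, 149, 149, 149, 149, 149, 149, 149, 149, 149, 149, 149, 149, 149, 149]
t=10: [167, 167, 167, 167, 167, 167, 167, 167, 167, 167, 167, 167, 167, 167, 167, 167, 167, 167]
t=11: [150, 150, 150, 150, 150, 150, 150, 150, 150, 150, 150, 150, 150, 150, 150, 150, 150, 150]
t=12: [166, 166, 166, 166, 166, 166, 166, 166, 166, 166, 166, 166, 166, 166, 166, 166, 166, 166]
t=13: [151, 151, 151, 151, 151, 151, 151, 151, 151, 151, 151, 151, 151, 151, 151, 151, 151, 151]
t=14: [165, 165, 165, 165, 165, 165, 165, 165, 165, 165, 165, 165, 165, 165, 165, 165, 165, 165]
t=15: [152, 152, 152, 152, 152, 152, 152, 152, 152, 152, 152, 152, 152, 152, 152, 152, 152, 152]
t=16: [164, 164, 164, 164, 164, 164, 164, 164, 164, 164, 164, 164, 164, 164, 164, 164, 164, 164]
t=17: [153, 153, 153, 153, 153, 153, 153, 153, 153, 153, 153, 153, 153, 153, 153, 153, 153, 153]
t=18: [164, 164, 164, 164, 164, 164, 164, 164, 164, 164, 164, 164, 164, 164, 164, 164, 164, 164]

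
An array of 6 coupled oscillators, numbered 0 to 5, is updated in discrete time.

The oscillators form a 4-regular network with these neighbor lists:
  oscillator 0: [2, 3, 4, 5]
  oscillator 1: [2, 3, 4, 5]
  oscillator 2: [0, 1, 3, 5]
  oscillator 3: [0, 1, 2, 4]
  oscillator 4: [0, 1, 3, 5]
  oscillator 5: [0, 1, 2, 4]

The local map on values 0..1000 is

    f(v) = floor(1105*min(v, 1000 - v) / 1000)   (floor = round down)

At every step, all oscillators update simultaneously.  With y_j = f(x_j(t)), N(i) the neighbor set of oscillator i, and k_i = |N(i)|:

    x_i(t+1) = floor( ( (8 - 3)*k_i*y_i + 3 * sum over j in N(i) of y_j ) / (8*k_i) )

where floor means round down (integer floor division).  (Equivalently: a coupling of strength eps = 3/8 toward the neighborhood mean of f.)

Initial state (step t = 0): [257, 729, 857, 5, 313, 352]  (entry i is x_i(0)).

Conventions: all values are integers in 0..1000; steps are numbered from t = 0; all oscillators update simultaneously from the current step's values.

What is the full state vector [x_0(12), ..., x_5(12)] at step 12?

Simulating step by step:
t=0: [257, 729, 857, 5, 313, 352]
t=1: [260, 270, 190, 104, 307, 344]
t=2: [277, 283, 231, 177, 313, 343]
t=3: [301, 305, 271, 236, 327, 351]
t=4: [330, 333, 310, 287, 349, 366]
t=5: [363, 365, 349, 334, 376, 389]
t=6: [400, 401, 390, 381, 409, 418]
t=7: [441, 442, 434, 428, 447, 453]
t=8: [486, 487, 481, 477, 490, 495]
t=9: [536, 537, 533, 530, 539, 542]
t=10: [512, 511, 514, 516, 510, 508]
t=11: [538, 539, 537, 535, 540, 541]
t=12: [509, 509, 510, 511, 508, 507]

Answer: [509, 509, 510, 511, 508, 507]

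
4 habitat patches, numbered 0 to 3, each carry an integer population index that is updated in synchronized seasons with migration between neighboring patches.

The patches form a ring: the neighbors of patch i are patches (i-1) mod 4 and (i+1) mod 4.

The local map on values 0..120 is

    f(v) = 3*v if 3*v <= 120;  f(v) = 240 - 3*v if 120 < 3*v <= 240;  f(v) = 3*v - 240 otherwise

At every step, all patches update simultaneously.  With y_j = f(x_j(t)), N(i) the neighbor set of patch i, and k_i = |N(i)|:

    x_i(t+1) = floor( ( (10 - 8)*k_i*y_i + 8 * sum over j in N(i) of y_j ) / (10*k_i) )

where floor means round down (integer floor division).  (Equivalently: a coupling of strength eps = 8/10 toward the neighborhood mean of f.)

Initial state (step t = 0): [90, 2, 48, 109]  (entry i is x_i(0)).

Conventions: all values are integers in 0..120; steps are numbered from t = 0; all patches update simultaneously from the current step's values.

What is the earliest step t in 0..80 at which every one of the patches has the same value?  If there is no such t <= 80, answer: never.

Simulating step by step:
t=0: [90, 2, 48, 109]  (not all equal)
t=1: [43, 51, 56, 67]  (not all equal)
t=2: [72, 90, 64, 81]  (not all equal)
t=3: [18, 34, 22, 29]  (not all equal)
t=4: [86, 68, 88, 65]  (not all equal)
t=5: [36, 24, 37, 25]  (not all equal)
t=6: [80, 102, 81, 102]  (not all equal)
t=7: [52, 14, 53, 14]  (not all equal)
t=8: [50, 74, 49, 74]  (not all equal)
t=9: [32, 76, 33, 76]  (not all equal)
t=10: [28, 80, 29, 80]  (not all equal)
t=11: [16, 68, 17, 68]  (not all equal)
t=12: [38, 46, 39, 46]  (not all equal)
t=13: [104, 112, 105, 112]  (not all equal)
t=14: [91, 78, 91, 78]  (not all equal)
t=15: [11, 27, 11, 27]  (not all equal)
t=16: [71, 42, 71, 42]  (not all equal)
t=17: [96, 44, 96, 44]  (not all equal)
t=18: [96, 60, 96, 60]  (not all equal)
t=19: [57, 50, 57, 50]  (not all equal)
t=20: [85, 73, 85, 73]  (not all equal)
t=21: [19, 16, 19, 16]  (not all equal)
t=22: [49, 55, 49, 55]  (not all equal)
t=23: [78, 89, 78, 89]  (not all equal)
t=24: [22, 10, 22, 10]  (not all equal)
t=25: [37, 58, 37, 58]  (not all equal)
t=26: [75, 102, 75, 102]  (not all equal)
t=27: [55, 25, 55, 25]  (not all equal)
t=28: [75, 75, 75, 75]  (all equal)

Answer: 28
Key observation: Synchronization is absorbing here: once all patches are equal they stay equal, and step 28 is the first all-equal step.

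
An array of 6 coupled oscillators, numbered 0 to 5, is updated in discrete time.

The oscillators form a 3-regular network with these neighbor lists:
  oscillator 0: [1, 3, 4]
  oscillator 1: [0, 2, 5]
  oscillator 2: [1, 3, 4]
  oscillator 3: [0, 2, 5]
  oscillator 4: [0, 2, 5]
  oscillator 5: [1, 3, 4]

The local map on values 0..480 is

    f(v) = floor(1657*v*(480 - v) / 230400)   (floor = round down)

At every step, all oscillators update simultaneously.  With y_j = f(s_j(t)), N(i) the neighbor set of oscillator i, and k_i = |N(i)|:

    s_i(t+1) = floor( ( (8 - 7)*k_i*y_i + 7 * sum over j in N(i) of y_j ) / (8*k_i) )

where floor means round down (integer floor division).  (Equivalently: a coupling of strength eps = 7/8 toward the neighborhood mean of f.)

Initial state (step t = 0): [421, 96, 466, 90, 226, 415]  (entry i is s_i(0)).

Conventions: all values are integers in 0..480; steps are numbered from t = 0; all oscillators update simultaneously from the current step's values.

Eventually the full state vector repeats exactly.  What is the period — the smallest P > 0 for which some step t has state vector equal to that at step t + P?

Simulating step by step:
t=0: [421, 96, 466, 90, 226, 415]
t=1: [293, 154, 276, 153, 173, 295]
t=2: [370, 392, 371, 391, 394, 370]
t=3: [252, 285, 252, 286, 285, 252]
t=4: [400, 411, 400, 411, 411, 400]
t=5: [206, 226, 206, 226, 226, 206]
t=6: [411, 405, 411, 405, 405, 411]
t=7: [216, 204, 216, 204, 204, 216]
t=8: [404, 409, 404, 409, 409, 404]
t=9: [209, 218, 209, 218, 218, 209]
t=10: [409, 407, 409, 407, 407, 409]
t=11: [212, 208, 212, 208, 208, 212]
t=12: [406, 407, 406, 407, 407, 406]
t=13: [213, 215, 213, 215, 215, 213]
t=14: [409, 409, 409, 409, 409, 409]
t=15: [208, 208, 208, 208, 208, 208]
t=16: [406, 406, 406, 406, 406, 406]
t=17: [216, 216, 216, 216, 216, 216]
t=18: [410, 410, 410, 410, 410, 410]
t=19: [206, 206, 206, 206, 206, 206]
t=20: [405, 405, 405, 405, 405, 405]
t=21: [218, 218, 218, 218, 218, 218]
t=22: [410, 410, 410, 410, 410, 410]

Answer: 4
Key observation: The state at step 18, [410, 410, 410, 410, 410, 410], reappears at step 22 — and no state repeats earlier — so the cycle the system enters has period 4.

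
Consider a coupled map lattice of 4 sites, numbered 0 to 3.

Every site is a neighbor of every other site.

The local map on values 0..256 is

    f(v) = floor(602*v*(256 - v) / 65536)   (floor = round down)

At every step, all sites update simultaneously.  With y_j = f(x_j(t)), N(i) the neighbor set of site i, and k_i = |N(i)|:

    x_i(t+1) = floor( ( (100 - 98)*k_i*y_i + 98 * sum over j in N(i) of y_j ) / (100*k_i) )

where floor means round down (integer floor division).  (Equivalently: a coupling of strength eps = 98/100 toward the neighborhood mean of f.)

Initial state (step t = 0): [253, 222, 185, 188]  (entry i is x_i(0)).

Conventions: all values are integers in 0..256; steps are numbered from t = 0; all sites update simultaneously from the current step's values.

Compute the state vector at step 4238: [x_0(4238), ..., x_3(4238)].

Simulating step by step:
t=0: [253, 222, 185, 188]
t=1: [100, 80, 65, 66]
t=2: [119, 124, 128, 128]
t=3: [149, 149, 149, 149]
t=4: [146, 146, 146, 146]
t=5: [147, 147, 147, 147]
t=6: [147, 147, 147, 147]

Answer: [147, 147, 147, 147]
Key observation: The state at step 5, [147, 147, 147, 147], reappears at step 6: the system is in a cycle of period 1 from step 5 on.  Therefore the state at step 4238 equals the state at step 5 + ((4238 - 5) mod 1) = 5, which is [147, 147, 147, 147].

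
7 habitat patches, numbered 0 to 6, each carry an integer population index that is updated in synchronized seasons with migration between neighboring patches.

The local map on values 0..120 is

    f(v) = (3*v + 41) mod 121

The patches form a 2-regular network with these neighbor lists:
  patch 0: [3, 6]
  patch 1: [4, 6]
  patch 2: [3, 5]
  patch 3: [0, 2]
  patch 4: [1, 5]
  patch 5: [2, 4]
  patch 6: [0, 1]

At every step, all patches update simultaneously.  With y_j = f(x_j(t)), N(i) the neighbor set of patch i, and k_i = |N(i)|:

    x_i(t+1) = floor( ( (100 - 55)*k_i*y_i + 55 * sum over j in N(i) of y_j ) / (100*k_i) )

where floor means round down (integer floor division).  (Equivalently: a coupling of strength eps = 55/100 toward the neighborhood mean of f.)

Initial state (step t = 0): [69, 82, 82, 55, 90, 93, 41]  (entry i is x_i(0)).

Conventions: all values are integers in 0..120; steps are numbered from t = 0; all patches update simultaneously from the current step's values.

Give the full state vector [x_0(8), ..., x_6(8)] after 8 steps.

Answer: [38, 59, 31, 15, 81, 73, 51]

Derivation:
t=0: [69, 82, 82, 55, 90, 93, 41]
t=1: [37, 51, 65, 52, 64, 66, 33]
t=2: [40, 68, 105, 74, 102, 115, 37]
t=3: [32, 38, 63, 51, 54, 70, 25]
t=4: [59, 69, 71, 67, 48, 56, 65]
t=5: [75, 51, 29, 29, 54, 60, 80]
t=6: [23, 66, 32, 11, 84, 69, 44]
t=7: [84, 81, 29, 67, 57, 21, 86]
t=8: [38, 59, 31, 15, 81, 73, 51]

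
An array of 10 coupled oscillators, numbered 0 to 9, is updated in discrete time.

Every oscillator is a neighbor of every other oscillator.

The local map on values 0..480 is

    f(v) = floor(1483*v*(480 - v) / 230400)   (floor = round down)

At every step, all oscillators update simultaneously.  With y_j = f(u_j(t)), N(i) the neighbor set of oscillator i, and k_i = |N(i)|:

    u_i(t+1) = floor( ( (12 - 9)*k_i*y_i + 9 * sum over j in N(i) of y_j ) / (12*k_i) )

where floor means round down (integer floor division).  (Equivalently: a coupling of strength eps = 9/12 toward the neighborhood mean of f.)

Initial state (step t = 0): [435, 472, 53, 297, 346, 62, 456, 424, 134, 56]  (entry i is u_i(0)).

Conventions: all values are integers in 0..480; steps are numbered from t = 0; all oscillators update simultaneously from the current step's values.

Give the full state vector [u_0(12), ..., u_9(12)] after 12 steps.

Simulating step by step:
t=0: [435, 472, 53, 297, 346, 62, 456, 424, 134, 56]
t=1: [169, 152, 172, 206, 197, 175, 159, 173, 197, 173]
t=2: [342, 339, 342, 346, 345, 343, 340, 342, 345, 342]
t=3: [302, 303, 302, 301, 301, 302, 302, 302, 301, 302]
t=4: [345, 345, 345, 345, 345, 345, 345, 345, 345, 345]
t=5: [299, 299, 299, 299, 299, 299, 299, 299, 299, 299]
t=6: [348, 348, 348, 348, 348, 348, 348, 348, 348, 348]
t=7: [295, 295, 295, 295, 295, 295, 295, 295, 295, 295]
t=8: [351, 351, 351, 351, 351, 351, 351, 351, 351, 351]
t=9: [291, 291, 291, 291, 291, 291, 291, 291, 291, 291]
t=10: [354, 354, 354, 354, 354, 354, 354, 354, 354, 354]
t=11: [287, 287, 287, 287, 287, 287, 287, 287, 287, 287]
t=12: [356, 356, 356, 356, 356, 356, 356, 356, 356, 356]

Answer: [356, 356, 356, 356, 356, 356, 356, 356, 356, 356]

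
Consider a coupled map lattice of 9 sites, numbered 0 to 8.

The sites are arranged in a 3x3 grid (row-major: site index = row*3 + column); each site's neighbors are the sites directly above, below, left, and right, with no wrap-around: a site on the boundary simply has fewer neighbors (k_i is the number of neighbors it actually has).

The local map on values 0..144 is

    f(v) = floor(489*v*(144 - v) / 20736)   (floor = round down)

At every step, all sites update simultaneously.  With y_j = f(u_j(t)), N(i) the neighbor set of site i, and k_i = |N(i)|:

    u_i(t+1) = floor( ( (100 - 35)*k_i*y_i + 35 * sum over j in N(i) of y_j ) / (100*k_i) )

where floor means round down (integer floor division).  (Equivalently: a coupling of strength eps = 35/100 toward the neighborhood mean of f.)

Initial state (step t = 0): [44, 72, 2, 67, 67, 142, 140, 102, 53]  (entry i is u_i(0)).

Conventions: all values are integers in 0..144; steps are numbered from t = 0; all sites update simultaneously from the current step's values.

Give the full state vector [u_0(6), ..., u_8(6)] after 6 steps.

Simulating step by step:
t=0: [44, 72, 2, 67, 67, 142, 140, 102, 53]
t=1: [109, 106, 26, 106, 109, 31, 47, 94, 92]
t=2: [90, 90, 77, 94, 91, 85, 105, 107, 106]
t=3: [113, 114, 119, 109, 111, 114, 97, 95, 98]
t=4: [82, 79, 73, 89, 87, 82, 104, 105, 101]
t=5: [118, 120, 121, 113, 114, 117, 100, 99, 103]
t=6: [72, 68, 66, 83, 80, 76, 99, 101, 95]

Answer: [72, 68, 66, 83, 80, 76, 99, 101, 95]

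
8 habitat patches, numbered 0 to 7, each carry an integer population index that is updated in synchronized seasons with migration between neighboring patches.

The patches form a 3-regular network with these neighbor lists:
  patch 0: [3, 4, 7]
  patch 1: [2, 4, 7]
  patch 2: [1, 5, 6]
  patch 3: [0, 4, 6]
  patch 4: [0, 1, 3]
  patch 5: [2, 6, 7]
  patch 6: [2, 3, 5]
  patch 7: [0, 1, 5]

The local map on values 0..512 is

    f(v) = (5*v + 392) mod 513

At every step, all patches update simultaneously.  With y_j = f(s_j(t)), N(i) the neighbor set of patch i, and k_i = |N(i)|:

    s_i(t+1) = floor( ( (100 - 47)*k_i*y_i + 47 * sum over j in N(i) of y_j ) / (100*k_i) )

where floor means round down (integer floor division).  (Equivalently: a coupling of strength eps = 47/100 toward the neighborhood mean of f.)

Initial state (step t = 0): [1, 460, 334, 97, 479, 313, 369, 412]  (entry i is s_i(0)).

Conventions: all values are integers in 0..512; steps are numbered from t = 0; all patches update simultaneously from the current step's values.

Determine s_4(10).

Answer: s_4(10) = 208

Derivation:
t=0: [1, 460, 334, 97, 479, 313, 369, 412]
t=1: [364, 166, 119, 318, 256, 314, 222, 359]
t=2: [196, 220, 422, 355, 195, 394, 462, 193]
t=3: [306, 422, 381, 190, 325, 308, 209, 351]
t=4: [342, 366, 326, 366, 433, 325, 367, 242]
t=5: [142, 254, 384, 204, 328, 366, 269, 142]
t=6: [189, 195, 214, 324, 352, 173, 232, 98]
t=7: [312, 322, 322, 317, 229, 250, 185, 333]
t=8: [368, 398, 379, 422, 476, 173, 311, 156]
t=9: [221, 267, 276, 363, 260, 246, 359, 193]
t=10: [349, 211, 187, 201, 208, 153, 145, 291]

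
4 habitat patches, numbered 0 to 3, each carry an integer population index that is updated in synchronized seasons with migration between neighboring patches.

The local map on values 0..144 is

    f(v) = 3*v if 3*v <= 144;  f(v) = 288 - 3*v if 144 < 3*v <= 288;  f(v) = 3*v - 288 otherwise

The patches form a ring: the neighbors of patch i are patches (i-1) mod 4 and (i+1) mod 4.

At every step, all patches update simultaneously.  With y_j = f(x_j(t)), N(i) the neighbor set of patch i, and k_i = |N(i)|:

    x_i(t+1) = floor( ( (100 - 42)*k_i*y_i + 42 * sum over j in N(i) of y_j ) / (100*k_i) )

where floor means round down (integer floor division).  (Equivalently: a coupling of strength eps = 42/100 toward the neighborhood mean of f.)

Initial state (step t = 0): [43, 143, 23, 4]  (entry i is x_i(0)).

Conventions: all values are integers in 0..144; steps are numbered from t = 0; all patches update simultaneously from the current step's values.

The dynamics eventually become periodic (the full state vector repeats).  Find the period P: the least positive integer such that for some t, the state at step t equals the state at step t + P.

Answer: 2
Key observation: The state at step 52, [40, 79, 79, 40], reappears at step 54 — and no state repeats earlier — so the cycle the system enters has period 2.

Derivation:
t=0: [43, 143, 23, 4]
t=1: [106, 123, 72, 48]
t=2: [64, 68, 89, 104]
t=3: [78, 73, 34, 38]
t=4: [69, 72, 97, 98]
t=5: [63, 59, 18, 21]
t=6: [93, 96, 67, 68]
t=7: [22, 20, 68, 68]
t=8: [68, 66, 78, 80]
t=9: [77, 81, 60, 56]
t=10: [67, 60, 97, 104]
t=11: [78, 81, 29, 32]
t=12: [60, 55, 80, 85]
t=13: [95, 104, 60, 51]
t=14: [35, 37, 96, 101]
t=15: [87, 86, 26, 30]
t=16: [40, 39, 70, 74]
t=17: [108, 109, 83, 79]
t=18: [39, 38, 41, 45]
t=19: [120, 116, 123, 128]
t=20: [74, 66, 79, 87]
t=21: [62, 76, 54, 40]
t=22: [96, 82, 110, 117]
t=23: [22, 33, 46, 45]
t=24: [87, 100, 129, 121]
t=25: [33, 33, 75, 69]
t=26: [95, 91, 74, 81]
t=27: [14, 23, 50, 40]
t=28: [64, 77, 119, 107]
t=29: [74, 67, 58, 53]
t=30: [83, 88, 111, 112]
t=31: [37, 31, 41, 45]
t=32: [112, 103, 119, 127]
t=33: [51, 36, 63, 78]
t=34: [112, 111, 91, 80]
t=35: [47, 39, 28, 41]
t=36: [132, 115, 99, 118]
t=37: [88, 57, 31, 62]
t=38: [59, 92, 99, 83]
t=39: [75, 32, 15, 47]
t=40: [86, 78, 75, 104]
t=41: [33, 50, 52, 33]
t=42: [107, 128, 126, 105]
t=43: [44, 81, 78, 41]
t=44: [111, 65, 66, 110]
t=45: [54, 82, 80, 52]
t=46: [109, 60, 64, 113]
t=47: [56, 90, 89, 57]
t=48: [97, 40, 40, 97]
t=49: [27, 95, 95, 27]
t=50: [64, 19, 19, 64]
t=51: [87, 65, 65, 87]
t=52: [40, 79, 79, 40]
t=53: [105, 65, 65, 105]
t=54: [40, 79, 79, 40]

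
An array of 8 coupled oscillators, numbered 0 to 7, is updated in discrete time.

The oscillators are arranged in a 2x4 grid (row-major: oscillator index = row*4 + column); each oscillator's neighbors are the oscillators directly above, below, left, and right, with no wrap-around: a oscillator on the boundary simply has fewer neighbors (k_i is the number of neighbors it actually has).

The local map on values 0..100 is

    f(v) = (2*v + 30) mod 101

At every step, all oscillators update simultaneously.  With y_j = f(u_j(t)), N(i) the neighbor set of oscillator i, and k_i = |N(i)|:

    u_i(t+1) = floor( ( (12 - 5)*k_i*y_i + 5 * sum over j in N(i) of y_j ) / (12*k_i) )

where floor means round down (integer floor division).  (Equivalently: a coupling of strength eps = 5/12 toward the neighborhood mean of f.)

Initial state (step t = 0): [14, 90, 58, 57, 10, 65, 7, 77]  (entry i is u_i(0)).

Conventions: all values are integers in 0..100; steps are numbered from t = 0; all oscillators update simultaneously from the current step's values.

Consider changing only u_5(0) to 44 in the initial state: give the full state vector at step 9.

Simulating step by step:
t=0: [14, 90, 58, 57, 10, 44, 7, 77]
t=1: [45, 21, 39, 51, 44, 24, 45, 66]
t=2: [29, 56, 21, 32, 30, 60, 31, 46]
t=3: [78, 52, 73, 74, 81, 59, 73, 51]
t=4: [75, 48, 69, 67, 80, 55, 65, 49]
t=5: [69, 40, 59, 56, 76, 46, 52, 41]
t=6: [57, 24, 38, 36, 65, 29, 30, 21]
t=7: [53, 64, 26, 16, 61, 82, 75, 60]
t=8: [42, 62, 75, 63, 56, 80, 77, 57]
t=9: [27, 56, 72, 57, 45, 76, 77, 53]

Answer: [27, 56, 72, 57, 45, 76, 77, 53]
Key observation: This trace re-runs the system from the modified initial state.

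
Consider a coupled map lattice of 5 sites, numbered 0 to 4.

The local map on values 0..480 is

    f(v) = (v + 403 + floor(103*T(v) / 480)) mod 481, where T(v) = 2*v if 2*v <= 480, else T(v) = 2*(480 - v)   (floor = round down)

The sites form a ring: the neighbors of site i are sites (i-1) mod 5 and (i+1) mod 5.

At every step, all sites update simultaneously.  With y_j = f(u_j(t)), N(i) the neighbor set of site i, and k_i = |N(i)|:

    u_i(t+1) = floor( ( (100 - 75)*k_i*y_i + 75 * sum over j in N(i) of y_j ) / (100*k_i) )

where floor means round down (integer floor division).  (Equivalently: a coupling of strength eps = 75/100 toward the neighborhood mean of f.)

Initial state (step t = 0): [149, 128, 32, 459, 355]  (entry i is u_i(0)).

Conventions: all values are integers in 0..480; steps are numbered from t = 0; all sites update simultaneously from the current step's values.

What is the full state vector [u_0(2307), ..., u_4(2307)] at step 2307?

Simulating step by step:
t=0: [149, 128, 32, 459, 355]
t=1: [196, 244, 297, 389, 279]
t=2: [258, 253, 305, 306, 278]
t=3: [278, 284, 290, 296, 287]
t=4: [289, 289, 293, 293, 291]
t=5: [292, 293, 293, 294, 293]
t=6: [294, 294, 295, 295, 294]
t=7: [295, 295, 295, 295, 295]
t=8: [296, 296, 296, 296, 296]
t=9: [296, 296, 296, 296, 296]

Answer: [296, 296, 296, 296, 296]
Key observation: The state at step 8, [296, 296, 296, 296, 296], reappears at step 9: the system is in a cycle of period 1 from step 8 on.  Therefore the state at step 2307 equals the state at step 8 + ((2307 - 8) mod 1) = 8, which is [296, 296, 296, 296, 296].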